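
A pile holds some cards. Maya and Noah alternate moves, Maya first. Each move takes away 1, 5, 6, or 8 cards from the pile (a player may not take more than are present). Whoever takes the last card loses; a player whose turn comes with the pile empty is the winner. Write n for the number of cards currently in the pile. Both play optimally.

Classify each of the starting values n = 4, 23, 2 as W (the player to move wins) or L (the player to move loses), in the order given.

4: W, 23: L, 2: W

Positions with no move are W. A position that does have a move is losing for the player to move precisely when every available move leads to a winning position for the opponent. Fill in the labels:
n=0: no move; the opponent has just taken the last card and therefore loses → W
n=1: →0(W) only, which is W, so L
n=2: →1(L), so W
n=3: →2(W) only, which is W, so L
n=4: →3(L), so W
n=5: →4(W), 0(W) — all W, so L
n=6: →5(L), so W
n=7: →1(L), so W
n=8: →3(L), so W
n=9: →3(L), so W
n=10: →5(L), so W
n=11: →5(L), so W
n=12: →11(W), 7(W), 6(W), 4(W) — all W, so L
n=13: →12(L), so W
n=14: →13(W), 9(W), 8(W), 6(W) — all W, so L
n=15: →14(L), so W
n=16: →15(W), 11(W), 10(W), 8(W) — all W, so L
n=17: →16(L), so W
n=18: →12(L), so W
n=19: →14(L), so W
n=20: →14(L), so W
n=21: →16(L), so W
n=22: →16(L), so W
n=23: →22(W), 18(W), 17(W), 15(W) — all W, so L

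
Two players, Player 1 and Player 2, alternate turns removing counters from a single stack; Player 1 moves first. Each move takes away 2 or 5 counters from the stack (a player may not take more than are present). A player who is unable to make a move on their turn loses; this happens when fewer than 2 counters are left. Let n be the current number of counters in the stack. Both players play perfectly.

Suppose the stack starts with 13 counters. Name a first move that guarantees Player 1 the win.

Remove 2, leaving 11.

Classify positions by backward induction: terminal positions (no move available) are L. From any other position, the mover wins iff some move reaches an L.
n=0: no move → L
n=1: no move → L
n=2: can move to 0, which is L ⇒ W
n=3: can move to 1, which is L ⇒ W
n=4: the only move is to 2(W), a W ⇒ L
n=5: can move to 0, which is L ⇒ W
n=6: can move to 4, which is L ⇒ W
n=7: moves to 5(W), 2(W); every one is W ⇒ L
n=8: moves to 6(W), 3(W); every one is W ⇒ L
n=9: can move to 7, which is L ⇒ W
n=10: can move to 8, which is L ⇒ W
n=11: moves to 9(W), 6(W); every one is W ⇒ L
n=12: can move to 7, which is L ⇒ W
n=13: can move to 11, which is L ⇒ W
From 13, the L positions reachable in one move are: 11, 8. Any move reaching one of these is winning.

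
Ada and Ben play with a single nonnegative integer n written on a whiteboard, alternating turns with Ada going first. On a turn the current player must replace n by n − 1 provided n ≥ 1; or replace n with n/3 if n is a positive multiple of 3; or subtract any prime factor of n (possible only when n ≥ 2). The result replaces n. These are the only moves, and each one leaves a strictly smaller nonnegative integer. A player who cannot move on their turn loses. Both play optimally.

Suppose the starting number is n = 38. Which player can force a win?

Compute win/loss labels from the base case upward. A position with no move is L. Any other position is W if it can reach an L in one move, else L.
n=0: no move → L
n=1: W (go to 0, an L position)
n=2: W (go to 0, an L position)
n=3: W (go to 0, an L position)
n=4: L (options 2(W), 3(W) are all W)
n=5: W (go to 0, an L position)
n=6: W (go to 4, an L position)
n=7: W (go to 0, an L position)
n=8: L (options 6(W), 7(W) are all W)
n=9: W (go to 8, an L position)
n=10: W (go to 8, an L position)
n=11: W (go to 0, an L position)
n=12: W (go to 4, an L position)
n=13: W (go to 0, an L position)
n=14: L (options 7(W), 12(W), 13(W) are all W)
n=15: W (go to 14, an L position)
n=16: W (go to 14, an L position)
n=17: W (go to 0, an L position)
n=18: L (options 6(W), 15(W), 16(W), 17(W) are all W)
n=19: W (go to 0, an L position)
n=20: W (go to 18, an L position)
n=21: W (go to 14, an L position)
n=22: L (options 11(W), 20(W), 21(W) are all W)
n=23: W (go to 0, an L position)
n=24: W (go to 8, an L position)
n=25: L (options 20(W), 24(W) are all W)
n=26: W (go to 25, an L position)
n=27: L (options 9(W), 24(W), 26(W) are all W)
n=28: W (go to 27, an L position)
n=29: W (go to 0, an L position)
n=30: W (go to 25, an L position)
n=31: W (go to 0, an L position)
n=32: L (options 30(W), 31(W) are all W)
n=33: W (go to 22, an L position)
n=34: W (go to 32, an L position)
n=35: L (options 28(W), 30(W), 34(W) are all W)
n=36: W (go to 35, an L position)
n=37: W (go to 0, an L position)
n=38: L (options 19(W), 36(W), 37(W) are all W)
Every move from 38 reaches a W position, so the mover loses.

Ben wins.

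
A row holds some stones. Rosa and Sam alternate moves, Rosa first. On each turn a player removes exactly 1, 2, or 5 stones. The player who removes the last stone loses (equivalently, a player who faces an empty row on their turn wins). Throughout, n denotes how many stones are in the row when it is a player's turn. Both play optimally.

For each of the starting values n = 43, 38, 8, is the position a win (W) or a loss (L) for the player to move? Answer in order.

Build the W/L table. Terminal = W. A non-terminal position is W if it has a move to some L; otherwise it is L.
n=0: no move; the opponent has just taken the last stone and therefore loses → W
n=1: the only move is to 0(W), a W ⇒ L
n=2: can move to 1, which is L ⇒ W
n=3: can move to 1, which is L ⇒ W
n=4: moves to 3(W), 2(W); every one is W ⇒ L
n=5: can move to 4, which is L ⇒ W
n=6: can move to 4, which is L ⇒ W
n=7: moves to 6(W), 5(W), 2(W); every one is W ⇒ L
n=8: can move to 7, which is L ⇒ W
n=9: can move to 7, which is L ⇒ W
n=10: moves to 9(W), 8(W), 5(W); every one is W ⇒ L
n=11: can move to 10, which is L ⇒ W
n=12: can move to 10, which is L ⇒ W
n=13: moves to 12(W), 11(W), 8(W); every one is W ⇒ L
n=14: can move to 13, which is L ⇒ W
n=15: can move to 13, which is L ⇒ W
n=16: moves to 15(W), 14(W), 11(W); every one is W ⇒ L
n=17: can move to 16, which is L ⇒ W
n=18: can move to 16, which is L ⇒ W
n=19: moves to 18(W), 17(W), 14(W); every one is W ⇒ L
n=20: can move to 19, which is L ⇒ W
n=21: can move to 19, which is L ⇒ W
n=22: moves to 21(W), 20(W), 17(W); every one is W ⇒ L
n=23: can move to 22, which is L ⇒ W
n=24: can move to 22, which is L ⇒ W
n=25: moves to 24(W), 23(W), 20(W); every one is W ⇒ L
n=26: can move to 25, which is L ⇒ W
n=27: can move to 25, which is L ⇒ W
n=28: moves to 27(W), 26(W), 23(W); every one is W ⇒ L
n=29: can move to 28, which is L ⇒ W
n=30: can move to 28, which is L ⇒ W
n=31: moves to 30(W), 29(W), 26(W); every one is W ⇒ L
n=32: can move to 31, which is L ⇒ W
n=33: can move to 31, which is L ⇒ W
n=34: moves to 33(W), 32(W), 29(W); every one is W ⇒ L
n=35: can move to 34, which is L ⇒ W
n=36: can move to 34, which is L ⇒ W
n=37: moves to 36(W), 35(W), 32(W); every one is W ⇒ L
n=38: can move to 37, which is L ⇒ W
n=39: can move to 37, which is L ⇒ W
n=40: moves to 39(W), 38(W), 35(W); every one is W ⇒ L
n=41: can move to 40, which is L ⇒ W
n=42: can move to 40, which is L ⇒ W
n=43: moves to 42(W), 41(W), 38(W); every one is W ⇒ L

43: L, 38: W, 8: W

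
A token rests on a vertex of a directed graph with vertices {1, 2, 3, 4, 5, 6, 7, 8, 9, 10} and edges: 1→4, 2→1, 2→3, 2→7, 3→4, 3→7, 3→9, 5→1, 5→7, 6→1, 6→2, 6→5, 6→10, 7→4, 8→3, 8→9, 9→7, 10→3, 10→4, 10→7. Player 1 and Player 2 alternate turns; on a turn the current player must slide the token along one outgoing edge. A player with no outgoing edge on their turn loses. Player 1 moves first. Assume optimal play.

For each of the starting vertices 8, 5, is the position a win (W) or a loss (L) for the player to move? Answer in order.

8: W, 5: L

Label each position W (a win for the player to move) or L (a loss). A position with no legal move is L; any other position is W exactly when some move reaches an L, and L when every move reaches a W.
Every edge goes from a vertex to one that appears earlier in the order 4, 7, 9, 3, 8, 1, 10, 2, 5, 6, so processing vertices in that order labels each vertex after all of its successors.
4: no outgoing edge → L
7: reaches L-position 4 → W
9: only reaches 7(W), which is W → L
3: reaches L-position 9 → W
8: reaches L-position 9 → W
1: reaches L-position 4 → W
10: reaches L-position 4 → W
2: only reaches 1(W), 3(W), 7(W), all W → L
5: only reaches 1(W), 7(W), all W → L
6: reaches L-position 5 → W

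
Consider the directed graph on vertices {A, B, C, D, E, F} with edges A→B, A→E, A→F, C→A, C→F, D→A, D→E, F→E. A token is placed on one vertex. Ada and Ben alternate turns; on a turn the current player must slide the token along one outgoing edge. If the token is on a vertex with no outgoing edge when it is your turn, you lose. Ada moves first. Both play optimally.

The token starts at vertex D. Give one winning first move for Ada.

Move to E.

Label each position W (a win for the player to move) or L (a loss). A position with no legal move is L; any other position is W exactly when some move reaches an L, and L when every move reaches a W.
Every edge goes from a vertex to one that appears earlier in the order B, E, F, A, C, D, so processing vertices in that order labels each vertex after all of its successors.
B: no outgoing edge → L
E: no outgoing edge → L
F: can move to E, which is L ⇒ W
A: can move to E, which is L ⇒ W
C: moves to A(W), F(W); every one is W ⇒ L
D: can move to E, which is L ⇒ W
From D, the L positions reachable in one move are: E.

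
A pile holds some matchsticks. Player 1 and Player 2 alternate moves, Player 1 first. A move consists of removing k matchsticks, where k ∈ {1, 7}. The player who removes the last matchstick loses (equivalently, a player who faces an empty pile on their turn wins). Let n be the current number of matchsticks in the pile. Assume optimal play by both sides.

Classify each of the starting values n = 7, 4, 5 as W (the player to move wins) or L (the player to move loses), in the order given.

Positions with no move are W. A position that does have a move is losing for the player to move precisely when every available move leads to a winning position for the opponent. Fill in the labels:
n=0: no move; the opponent has just taken the last matchstick and therefore loses → W
n=1: only reaches 0(W), which is W → L
n=2: reaches L-position 1 → W
n=3: only reaches 2(W), which is W → L
n=4: reaches L-position 3 → W
n=5: only reaches 4(W), which is W → L
n=6: reaches L-position 5 → W
n=7: only reaches 6(W), 0(W), all W → L

7: L, 4: W, 5: L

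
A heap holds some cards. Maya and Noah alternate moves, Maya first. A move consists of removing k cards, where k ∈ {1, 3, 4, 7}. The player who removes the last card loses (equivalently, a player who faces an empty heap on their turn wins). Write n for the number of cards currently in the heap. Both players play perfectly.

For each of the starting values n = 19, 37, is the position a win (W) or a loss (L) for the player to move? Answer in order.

Compute win/loss labels from the base case upward. A position with no move is W. Any other position is W if it can reach an L in one move, else L.
n=0: no move; the opponent has just taken the last card and therefore loses → W
n=1: the only move is to 0(W), a W ⇒ L
n=2: can move to 1, which is L ⇒ W
n=3: moves to 2(W), 0(W); every one is W ⇒ L
n=4: can move to 3, which is L ⇒ W
n=5: can move to 1, which is L ⇒ W
n=6: can move to 3, which is L ⇒ W
n=7: can move to 3, which is L ⇒ W
n=8: can move to 1, which is L ⇒ W
n=9: moves to 8(W), 6(W), 5(W), 2(W); every one is W ⇒ L
n=10: can move to 9, which is L ⇒ W
n=11: moves to 10(W), 8(W), 7(W), 4(W); every one is W ⇒ L
n=12: can move to 11, which is L ⇒ W
n=13: can move to 9, which is L ⇒ W
n=14: can move to 11, which is L ⇒ W
n=15: can move to 11, which is L ⇒ W
n=16: can move to 9, which is L ⇒ W
n=17: moves to 16(W), 14(W), 13(W), 10(W); every one is W ⇒ L
n=18: can move to 17, which is L ⇒ W
n=19: moves to 18(W), 16(W), 15(W), 12(W); every one is W ⇒ L
n=20: can move to 19, which is L ⇒ W
n=21: can move to 17, which is L ⇒ W
n=22: can move to 19, which is L ⇒ W
n=23: can move to 19, which is L ⇒ W
n=24: can move to 17, which is L ⇒ W
n=25: moves to 24(W), 22(W), 21(W), 18(W); every one is W ⇒ L
n=26: can move to 25, which is L ⇒ W
n=27: moves to 26(W), 24(W), 23(W), 20(W); every one is W ⇒ L
n=28: can move to 27, which is L ⇒ W
n=29: can move to 25, which is L ⇒ W
n=30: can move to 27, which is L ⇒ W
n=31: can move to 27, which is L ⇒ W
n=32: can move to 25, which is L ⇒ W
n=33: moves to 32(W), 30(W), 29(W), 26(W); every one is W ⇒ L
n=34: can move to 33, which is L ⇒ W
n=35: moves to 34(W), 32(W), 31(W), 28(W); every one is W ⇒ L
n=36: can move to 35, which is L ⇒ W
n=37: can move to 33, which is L ⇒ W

19: L, 37: W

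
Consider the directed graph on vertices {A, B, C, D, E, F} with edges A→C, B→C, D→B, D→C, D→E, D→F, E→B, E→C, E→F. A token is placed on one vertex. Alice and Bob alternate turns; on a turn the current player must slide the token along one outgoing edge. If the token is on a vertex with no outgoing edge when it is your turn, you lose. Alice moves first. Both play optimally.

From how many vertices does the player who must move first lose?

Work bottom-up. With no move the player to move loses. Otherwise the position is W if at least one move leads to an L position for the opponent, and L if every move leads to a W.
Every edge goes from a vertex to one that appears earlier in the order F, C, B, E, D, A, so processing vertices in that order labels each vertex after all of its successors.
F: no outgoing edge → L
C: no outgoing edge → L
B: →C(L), so W
E: →C(L), so W
D: →C(L), so W
A: →C(L), so W
The L vertices are C, F; that is 2 in all.

2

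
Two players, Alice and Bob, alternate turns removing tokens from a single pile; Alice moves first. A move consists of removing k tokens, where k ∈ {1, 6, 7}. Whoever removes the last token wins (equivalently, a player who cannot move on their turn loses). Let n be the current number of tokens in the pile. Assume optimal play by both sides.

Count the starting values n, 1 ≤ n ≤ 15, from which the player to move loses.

Positions with no move are L. A position that does have a move is losing for the player to move precisely when every available move leads to a winning position for the opponent. Fill in the labels:
n=0: no move → L
n=1: →0(L), so W
n=2: →1(W) only, which is W, so L
n=3: →2(L), so W
n=4: →3(W) only, which is W, so L
n=5: →4(L), so W
n=6: →0(L), so W
n=7: →0(L), so W
n=8: →2(L), so W
n=9: →2(L), so W
n=10: →4(L), so W
n=11: →4(L), so W
n=12: →11(W), 6(W), 5(W) — all W, so L
n=13: →12(L), so W
n=14: →13(W), 8(W), 7(W) — all W, so L
n=15: →14(L), so W
L entries with 1 ≤ n ≤ 15 (n=0 is outside the asked range and is not counted): n = 2, 4, 12, 14; that makes 4.

4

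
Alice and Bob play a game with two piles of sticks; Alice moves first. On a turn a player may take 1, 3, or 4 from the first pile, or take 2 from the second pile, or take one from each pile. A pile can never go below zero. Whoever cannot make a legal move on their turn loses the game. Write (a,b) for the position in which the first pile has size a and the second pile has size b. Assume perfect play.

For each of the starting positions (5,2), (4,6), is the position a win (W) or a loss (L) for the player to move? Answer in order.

(5,2): W, (4,6): L

Compute win/loss labels from the base case upward. A position with no move is L. Any other position is W if it can reach an L in one move, else L.
No move ever increases a pile, so every position that can arise here has a ≤ 5 and b ≤ 6; it is enough to label the cells with 0 ≤ a ≤ 5 and 0 ≤ b ≤ 6.
Every move lowers a or b (never raises either), so fill the grid row by row in increasing a, and left to right within a row: each cell's successors are then already labelled.
      b=0  b=1  b=2  b=3  b=4  b=5  b=6
a=0:    L    L    W    W    L    L    W
a=1:    W    W    W    L    W    W    W
a=2:    L    L    W    W    W    L    L
a=3:    W    W    W    L    W    W    W
a=4:    W    W    L    W    W    W    L
a=5:    W    W    W    W    L    W    W
Cells with no legal move (terminal, hence L): (0,0), (0,1).
The remaining L cells, each justified by listing all of its moves:
(0,4): →(0,2)(W) only, which is W, so L
(0,5): →(0,3)(W) only, which is W, so L
(1,3): →(0,3)(W), (1,1)(W), (0,2)(W) — all W, so L
(2,0): →(1,0)(W) only, which is W, so L
(2,1): →(1,1)(W), (1,0)(W) — all W, so L
(2,5): →(1,5)(W), (2,3)(W), (1,4)(W) — all W, so L
(2,6): →(1,6)(W), (2,4)(W), (1,5)(W) — all W, so L
(3,3): →(2,3)(W), (0,3)(W), (3,1)(W), (2,2)(W) — all W, so L
(4,2): →(3,2)(W), (1,2)(W), (0,2)(W), (4,0)(W), (3,1)(W) — all W, so L
(4,6): →(3,6)(W), (1,6)(W), (0,6)(W), (4,4)(W), (3,5)(W) — all W, so L
(5,4): →(4,4)(W), (2,4)(W), (1,4)(W), (5,2)(W), (4,3)(W) — all W, so L
Every other cell has at least one move into one of the L cells above, so it is W.
(5,2): the move to (4,2) reaches an L cell, so W
(4,6): one of the L cells justified above, so L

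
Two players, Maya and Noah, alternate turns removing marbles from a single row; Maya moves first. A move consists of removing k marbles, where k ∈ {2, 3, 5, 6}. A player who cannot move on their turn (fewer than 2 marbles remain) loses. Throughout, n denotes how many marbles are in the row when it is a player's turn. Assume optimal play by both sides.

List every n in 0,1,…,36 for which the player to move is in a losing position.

0, 1, 8, 9, 16, 17, 24, 25, 32, 33

Use the standard recursion: the mover loses at a terminal position; elsewhere, the mover wins exactly when some move hands the opponent an L position.
n=0: no move → L
n=1: no move → L
n=2: →0(L), so W
n=3: →1(L), so W
n=4: →1(L), so W
n=5: →0(L), so W
n=6: →1(L), so W
n=7: →1(L), so W
n=8: →6(W), 5(W), 3(W), 2(W) — all W, so L
n=9: →7(W), 6(W), 4(W), 3(W) — all W, so L
n=10: →8(L), so W
n=11: →9(L), so W
n=12: →9(L), so W
n=13: →8(L), so W
n=14: →9(L), so W
n=15: →9(L), so W
n=16: →14(W), 13(W), 11(W), 10(W) — all W, so L
n=17: →15(W), 14(W), 12(W), 11(W) — all W, so L
n=18: →16(L), so W
n=19: →17(L), so W
n=20: →17(L), so W
n=21: →16(L), so W
n=22: →17(L), so W
n=23: →17(L), so W
n=24: →22(W), 21(W), 19(W), 18(W) — all W, so L
n=25: →23(W), 22(W), 20(W), 19(W) — all W, so L
n=26: →24(L), so W
n=27: →25(L), so W
n=28: →25(L), so W
n=29: →24(L), so W
n=30: →25(L), so W
n=31: →25(L), so W
n=32: →30(W), 29(W), 27(W), 26(W) — all W, so L
n=33: →31(W), 30(W), 28(W), 27(W) — all W, so L
n=34: →32(L), so W
n=35: →33(L), so W
n=36: →33(L), so W
The losing starting values of n are exactly the entries labelled L in this table (10 of them).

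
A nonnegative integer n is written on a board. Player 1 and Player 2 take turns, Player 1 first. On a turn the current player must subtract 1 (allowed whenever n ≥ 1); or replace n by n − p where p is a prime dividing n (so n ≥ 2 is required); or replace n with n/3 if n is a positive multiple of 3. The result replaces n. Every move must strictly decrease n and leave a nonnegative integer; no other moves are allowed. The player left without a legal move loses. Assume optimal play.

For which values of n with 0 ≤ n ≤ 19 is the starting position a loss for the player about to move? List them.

Work bottom-up. With no move the player to move loses. Otherwise the position is W if at least one move leads to an L position for the opponent, and L if every move leads to a W.
n=0: no move → L
n=1: reaches L-position 0 → W
n=2: reaches L-position 0 → W
n=3: reaches L-position 0 → W
n=4: only reaches 2(W), 3(W), all W → L
n=5: reaches L-position 0 → W
n=6: reaches L-position 4 → W
n=7: reaches L-position 0 → W
n=8: only reaches 6(W), 7(W), all W → L
n=9: reaches L-position 8 → W
n=10: reaches L-position 8 → W
n=11: reaches L-position 0 → W
n=12: reaches L-position 4 → W
n=13: reaches L-position 0 → W
n=14: only reaches 7(W), 12(W), 13(W), all W → L
n=15: reaches L-position 14 → W
n=16: reaches L-position 14 → W
n=17: reaches L-position 0 → W
n=18: only reaches 6(W), 15(W), 16(W), 17(W), all W → L
n=19: reaches L-position 0 → W
Reading off the rows marked L gives the requested list; there are 5 such values of n.

0, 4, 8, 14, 18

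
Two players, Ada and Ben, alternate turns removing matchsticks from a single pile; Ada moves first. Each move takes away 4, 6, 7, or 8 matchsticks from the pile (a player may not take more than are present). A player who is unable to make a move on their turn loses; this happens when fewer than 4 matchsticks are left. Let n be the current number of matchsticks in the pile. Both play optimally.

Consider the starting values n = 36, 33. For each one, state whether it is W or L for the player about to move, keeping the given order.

36: L, 33: W

Work bottom-up. With no move the player to move loses. Otherwise the position is W if at least one move leads to an L position for the opponent, and L if every move leads to a W.
n=0: no move → L
n=1: no move → L
n=2: no move → L
n=3: no move → L
n=4: can move to 0, which is L ⇒ W
n=5: can move to 1, which is L ⇒ W
n=6: can move to 2, which is L ⇒ W
n=7: can move to 3, which is L ⇒ W
n=8: can move to 2, which is L ⇒ W
n=9: can move to 3, which is L ⇒ W
n=10: can move to 3, which is L ⇒ W
n=11: can move to 3, which is L ⇒ W
n=12: moves to 8(W), 6(W), 5(W), 4(W); every one is W ⇒ L
n=13: moves to 9(W), 7(W), 6(W), 5(W); every one is W ⇒ L
n=14: moves to 10(W), 8(W), 7(W), 6(W); every one is W ⇒ L
n=15: moves to 11(W), 9(W), 8(W), 7(W); every one is W ⇒ L
n=16: can move to 12, which is L ⇒ W
n=17: can move to 13, which is L ⇒ W
n=18: can move to 14, which is L ⇒ W
n=19: can move to 15, which is L ⇒ W
n=20: can move to 14, which is L ⇒ W
n=21: can move to 15, which is L ⇒ W
n=22: can move to 15, which is L ⇒ W
n=23: can move to 15, which is L ⇒ W
n=24: moves to 20(W), 18(W), 17(W), 16(W); every one is W ⇒ L
n=25: moves to 21(W), 19(W), 18(W), 17(W); every one is W ⇒ L
n=26: moves to 22(W), 20(W), 19(W), 18(W); every one is W ⇒ L
n=27: moves to 23(W), 21(W), 20(W), 19(W); every one is W ⇒ L
n=28: can move to 24, which is L ⇒ W
n=29: can move to 25, which is L ⇒ W
n=30: can move to 26, which is L ⇒ W
n=31: can move to 27, which is L ⇒ W
n=32: can move to 26, which is L ⇒ W
n=33: can move to 27, which is L ⇒ W
n=34: can move to 27, which is L ⇒ W
n=35: can move to 27, which is L ⇒ W
n=36: moves to 32(W), 30(W), 29(W), 28(W); every one is W ⇒ L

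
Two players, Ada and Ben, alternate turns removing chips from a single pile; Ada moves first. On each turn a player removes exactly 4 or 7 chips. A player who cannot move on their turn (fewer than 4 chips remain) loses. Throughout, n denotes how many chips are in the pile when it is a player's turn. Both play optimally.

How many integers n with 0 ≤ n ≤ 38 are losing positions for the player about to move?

Build the W/L table. Terminal = L. A non-terminal position is W if it has a move to some L; otherwise it is L.
n=0: no move → L
n=1: no move → L
n=2: no move → L
n=3: no move → L
n=4: →0(L), so W
n=5: →1(L), so W
n=6: →2(L), so W
n=7: →3(L), so W
n=8: →1(L), so W
n=9: →2(L), so W
n=10: →3(L), so W
n=11: →7(W), 4(W) — all W, so L
n=12: →8(W), 5(W) — all W, so L
n=13: →9(W), 6(W) — all W, so L
n=14: →10(W), 7(W) — all W, so L
n=15: →11(L), so W
n=16: →12(L), so W
n=17: →13(L), so W
n=18: →14(L), so W
n=19: →12(L), so W
n=20: →13(L), so W
n=21: →14(L), so W
n=22: →18(W), 15(W) — all W, so L
n=23: →19(W), 16(W) — all W, so L
n=24: →20(W), 17(W) — all W, so L
n=25: →21(W), 18(W) — all W, so L
n=26: →22(L), so W
n=27: →23(L), so W
n=28: →24(L), so W
n=29: →25(L), so W
n=30: →23(L), so W
n=31: →24(L), so W
n=32: →25(L), so W
n=33: →29(W), 26(W) — all W, so L
n=34: →30(W), 27(W) — all W, so L
n=35: →31(W), 28(W) — all W, so L
n=36: →32(W), 29(W) — all W, so L
n=37: →33(L), so W
n=38: →34(L), so W
L entries with 0 ≤ n ≤ 38: n = 0, 1, 2, 3, 11, 12, 13, 14, 22, 23, 24, 25, 33, 34, 35, 36; that makes 16.

16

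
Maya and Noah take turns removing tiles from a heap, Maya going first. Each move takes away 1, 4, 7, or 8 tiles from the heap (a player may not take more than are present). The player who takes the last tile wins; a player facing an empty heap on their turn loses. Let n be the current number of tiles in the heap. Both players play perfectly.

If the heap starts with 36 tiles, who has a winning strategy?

Noah wins.

Compute win/loss labels from the base case upward. A position with no move is L. Any other position is W if it can reach an L in one move, else L.
n=0: no move → L
n=1: →0(L), so W
n=2: →1(W) only, which is W, so L
n=3: →2(L), so W
n=4: →0(L), so W
n=5: →4(W), 1(W) — all W, so L
n=6: →5(L), so W
n=7: →0(L), so W
n=8: →0(L), so W
n=9: →5(L), so W
n=10: →2(L), so W
n=11: →10(W), 7(W), 4(W), 3(W) — all W, so L
n=12: →11(L), so W
n=13: →5(L), so W
n=14: →13(W), 10(W), 7(W), 6(W) — all W, so L
n=15: →14(L), so W
n=16: →15(W), 12(W), 9(W), 8(W) — all W, so L
n=17: →16(L), so W
n=18: →14(L), so W
n=19: →11(L), so W
n=20: →16(L), so W
n=21: →14(L), so W
n=22: →14(L), so W
n=23: →16(L), so W
n=24: →16(L), so W
n=25: →24(W), 21(W), 18(W), 17(W) — all W, so L
n=26: →25(L), so W
n=27: →26(W), 23(W), 20(W), 19(W) — all W, so L
n=28: →27(L), so W
n=29: →25(L), so W
n=30: →29(W), 26(W), 23(W), 22(W) — all W, so L
n=31: →30(L), so W
n=32: →25(L), so W
n=33: →25(L), so W
n=34: →30(L), so W
n=35: →27(L), so W
n=36: →35(W), 32(W), 29(W), 28(W) — all W, so L
Every move from 36 reaches a W position, so the mover loses.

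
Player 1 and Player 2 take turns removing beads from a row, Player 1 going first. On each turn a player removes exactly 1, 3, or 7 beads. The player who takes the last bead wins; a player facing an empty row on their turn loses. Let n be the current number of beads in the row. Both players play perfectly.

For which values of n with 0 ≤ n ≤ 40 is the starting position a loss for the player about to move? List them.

Classify positions by backward induction: terminal positions (no move available) are L. From any other position, the mover wins iff some move reaches an L.
n=0: no move → L
n=1: can move to 0, which is L ⇒ W
n=2: the only move is to 1(W), a W ⇒ L
n=3: can move to 2, which is L ⇒ W
n=4: moves to 3(W), 1(W); every one is W ⇒ L
n=5: can move to 4, which is L ⇒ W
n=6: moves to 5(W), 3(W); every one is W ⇒ L
n=7: can move to 6, which is L ⇒ W
n=8: moves to 7(W), 5(W), 1(W); every one is W ⇒ L
n=9: can move to 8, which is L ⇒ W
n=10: moves to 9(W), 7(W), 3(W); every one is W ⇒ L
n=11: can move to 10, which is L ⇒ W
n=12: moves to 11(W), 9(W), 5(W); every one is W ⇒ L
n=13: can move to 12, which is L ⇒ W
n=14: moves to 13(W), 11(W), 7(W); every one is W ⇒ L
n=15: can move to 14, which is L ⇒ W
n=16: moves to 15(W), 13(W), 9(W); every one is W ⇒ L
n=17: can move to 16, which is L ⇒ W
n=18: moves to 17(W), 15(W), 11(W); every one is W ⇒ L
n=19: can move to 18, which is L ⇒ W
n=20: moves to 19(W), 17(W), 13(W); every one is W ⇒ L
n=21: can move to 20, which is L ⇒ W
n=22: moves to 21(W), 19(W), 15(W); every one is W ⇒ L
n=23: can move to 22, which is L ⇒ W
n=24: moves to 23(W), 21(W), 17(W); every one is W ⇒ L
n=25: can move to 24, which is L ⇒ W
n=26: moves to 25(W), 23(W), 19(W); every one is W ⇒ L
n=27: can move to 26, which is L ⇒ W
n=28: moves to 27(W), 25(W), 21(W); every one is W ⇒ L
n=29: can move to 28, which is L ⇒ W
n=30: moves to 29(W), 27(W), 23(W); every one is W ⇒ L
n=31: can move to 30, which is L ⇒ W
n=32: moves to 31(W), 29(W), 25(W); every one is W ⇒ L
n=33: can move to 32, which is L ⇒ W
n=34: moves to 33(W), 31(W), 27(W); every one is W ⇒ L
n=35: can move to 34, which is L ⇒ W
n=36: moves to 35(W), 33(W), 29(W); every one is W ⇒ L
n=37: can move to 36, which is L ⇒ W
n=38: moves to 37(W), 35(W), 31(W); every one is W ⇒ L
n=39: can move to 38, which is L ⇒ W
n=40: moves to 39(W), 37(W), 33(W); every one is W ⇒ L
The losing starting values of n are exactly the entries labelled L in this table (21 of them).

0, 2, 4, 6, 8, 10, 12, 14, 16, 18, 20, 22, 24, 26, 28, 30, 32, 34, 36, 38, 40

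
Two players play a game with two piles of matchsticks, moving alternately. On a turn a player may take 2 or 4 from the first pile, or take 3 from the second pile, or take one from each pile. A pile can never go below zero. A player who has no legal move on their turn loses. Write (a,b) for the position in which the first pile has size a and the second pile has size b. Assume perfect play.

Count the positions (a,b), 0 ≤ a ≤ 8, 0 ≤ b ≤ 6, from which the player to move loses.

24

Positions with no move are L. A position that does have a move is losing for the player to move precisely when every available move leads to a winning position for the opponent. Fill in the labels:
Every move lowers a or b (never raises either), so fill the grid row by row in increasing a, and left to right within a row: each cell's successors are then already labelled.
      b=0  b=1  b=2  b=3  b=4  b=5  b=6
a=0:    L    L    L    W    W    W    L
a=1:    L    W    W    W    L    L    L
a=2:    W    W    W    L    L    W    W
a=3:    W    L    L    L    W    W    W
a=4:    W    W    W    W    W    L    W
a=5:    W    W    W    W    W    W    W
a=6:    L    L    L    W    W    W    L
a=7:    L    W    W    W    L    L    L
a=8:    W    W    W    L    L    W    W
Cells with no legal move (terminal, hence L): (0,0), (0,1), (0,2), (1,0).
The remaining L cells, each justified by listing all of its moves:
(0,6): only reaches (0,3)(W), which is W → L
(1,4): only reaches (1,1)(W), (0,3)(W), all W → L
(1,5): only reaches (1,2)(W), (0,4)(W), all W → L
(1,6): only reaches (1,3)(W), (0,5)(W), all W → L
(2,3): only reaches (0,3)(W), (2,0)(W), (1,2)(W), all W → L
(2,4): only reaches (0,4)(W), (2,1)(W), (1,3)(W), all W → L
(3,1): only reaches (1,1)(W), (2,0)(W), all W → L
(3,2): only reaches (1,2)(W), (2,1)(W), all W → L
(3,3): only reaches (1,3)(W), (3,0)(W), (2,2)(W), all W → L
(4,5): only reaches (2,5)(W), (0,5)(W), (4,2)(W), (3,4)(W), all W → L
(6,0): only reaches (4,0)(W), (2,0)(W), all W → L
(6,1): only reaches (4,1)(W), (2,1)(W), (5,0)(W), all W → L
(6,2): only reaches (4,2)(W), (2,2)(W), (5,1)(W), all W → L
(6,6): only reaches (4,6)(W), (2,6)(W), (6,3)(W), (5,5)(W), all W → L
(7,0): only reaches (5,0)(W), (3,0)(W), all W → L
(7,4): only reaches (5,4)(W), (3,4)(W), (7,1)(W), (6,3)(W), all W → L
(7,5): only reaches (5,5)(W), (3,5)(W), (7,2)(W), (6,4)(W), all W → L
(7,6): only reaches (5,6)(W), (3,6)(W), (7,3)(W), (6,5)(W), all W → L
(8,3): only reaches (6,3)(W), (4,3)(W), (8,0)(W), (7,2)(W), all W → L
(8,4): only reaches (6,4)(W), (4,4)(W), (8,1)(W), (7,3)(W), all W → L
Every other cell has at least one move into one of the L cells above, so it is W.
L cells per row: a=0: 4, a=1: 4, a=2: 2, a=3: 3, a=4: 1, a=5: 0, a=6: 4, a=7: 4, a=8: 2; total 24.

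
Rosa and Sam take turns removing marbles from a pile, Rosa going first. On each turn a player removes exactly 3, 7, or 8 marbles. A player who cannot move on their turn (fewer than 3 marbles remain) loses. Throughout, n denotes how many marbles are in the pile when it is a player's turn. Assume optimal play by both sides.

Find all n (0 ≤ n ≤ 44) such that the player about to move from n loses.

0, 1, 2, 6, 11, 12, 16, 17, 21, 22, 26, 27, 31, 32, 36, 37, 41, 42

Work bottom-up. With no move the player to move loses. Otherwise the position is W if at least one move leads to an L position for the opponent, and L if every move leads to a W.
n=0: no move → L
n=1: no move → L
n=2: no move → L
n=3: reaches L-position 0 → W
n=4: reaches L-position 1 → W
n=5: reaches L-position 2 → W
n=6: only reaches 3(W), which is W → L
n=7: reaches L-position 0 → W
n=8: reaches L-position 1 → W
n=9: reaches L-position 6 → W
n=10: reaches L-position 2 → W
n=11: only reaches 8(W), 4(W), 3(W), all W → L
n=12: only reaches 9(W), 5(W), 4(W), all W → L
n=13: reaches L-position 6 → W
n=14: reaches L-position 11 → W
n=15: reaches L-position 12 → W
n=16: only reaches 13(W), 9(W), 8(W), all W → L
n=17: only reaches 14(W), 10(W), 9(W), all W → L
n=18: reaches L-position 11 → W
n=19: reaches L-position 16 → W
n=20: reaches L-position 17 → W
n=21: only reaches 18(W), 14(W), 13(W), all W → L
n=22: only reaches 19(W), 15(W), 14(W), all W → L
n=23: reaches L-position 16 → W
n=24: reaches L-position 21 → W
n=25: reaches L-position 22 → W
n=26: only reaches 23(W), 19(W), 18(W), all W → L
n=27: only reaches 24(W), 20(W), 19(W), all W → L
n=28: reaches L-position 21 → W
n=29: reaches L-position 26 → W
n=30: reaches L-position 27 → W
n=31: only reaches 28(W), 24(W), 23(W), all W → L
n=32: only reaches 29(W), 25(W), 24(W), all W → L
n=33: reaches L-position 26 → W
n=34: reaches L-position 31 → W
n=35: reaches L-position 32 → W
n=36: only reaches 33(W), 29(W), 28(W), all W → L
n=37: only reaches 34(W), 30(W), 29(W), all W → L
n=38: reaches L-position 31 → W
n=39: reaches L-position 36 → W
n=40: reaches L-position 37 → W
n=41: only reaches 38(W), 34(W), 33(W), all W → L
n=42: only reaches 39(W), 35(W), 34(W), all W → L
n=43: reaches L-position 36 → W
n=44: reaches L-position 41 → W
The losing starting values of n are exactly the entries labelled L in this table (18 of them).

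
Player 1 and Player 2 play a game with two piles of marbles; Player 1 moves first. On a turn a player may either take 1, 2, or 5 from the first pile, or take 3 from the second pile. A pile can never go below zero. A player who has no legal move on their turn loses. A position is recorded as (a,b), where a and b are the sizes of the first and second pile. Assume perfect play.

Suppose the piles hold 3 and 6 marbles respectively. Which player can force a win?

Build the W/L table. Terminal = L. A non-terminal position is W if it has a move to some L; otherwise it is L.
No move ever increases a pile, so every position that can arise here has a ≤ 3 and b ≤ 6; it is enough to label the cells with 0 ≤ a ≤ 3 and 0 ≤ b ≤ 6.
Every move lowers a or b (never raises either), so fill the grid row by row in increasing a, and left to right within a row: each cell's successors are then already labelled.
      b=0  b=1  b=2  b=3  b=4  b=5  b=6
a=0:    L    L    L    W    W    W    L
a=1:    W    W    W    L    L    L    W
a=2:    W    W    W    W    W    W    W
a=3:    L    L    L    W    W    W    L
Cells with no legal move (terminal, hence L): (0,0), (0,1), (0,2).
The remaining L cells, each justified by listing all of its moves:
(0,6): the only move is to (0,3)(W), a W ⇒ L
(1,3): moves to (0,3)(W), (1,0)(W); every one is W ⇒ L
(1,4): moves to (0,4)(W), (1,1)(W); every one is W ⇒ L
(1,5): moves to (0,5)(W), (1,2)(W); every one is W ⇒ L
(3,0): moves to (2,0)(W), (1,0)(W); every one is W ⇒ L
(3,1): moves to (2,1)(W), (1,1)(W); every one is W ⇒ L
(3,2): moves to (2,2)(W), (1,2)(W); every one is W ⇒ L
(3,6): moves to (2,6)(W), (1,6)(W), (3,3)(W); every one is W ⇒ L
Every other cell has at least one move into one of the L cells above, so it is W.
Every move from (3,6) reaches a W position, so the mover loses.

Player 2 wins.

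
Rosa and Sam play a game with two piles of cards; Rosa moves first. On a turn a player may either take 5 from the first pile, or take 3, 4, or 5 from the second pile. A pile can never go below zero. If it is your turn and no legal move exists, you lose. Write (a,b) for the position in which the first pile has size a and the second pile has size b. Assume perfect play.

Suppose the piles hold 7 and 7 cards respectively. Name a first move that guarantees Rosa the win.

Compute win/loss labels from the base case upward. A position with no move is L. Any other position is W if it can reach an L in one move, else L.
No move ever increases a pile, so every position that can arise here has a ≤ 7 and b ≤ 7; it is enough to label the cells with 0 ≤ a ≤ 7 and 0 ≤ b ≤ 7.
Every move lowers a or b (never raises either), so fill the grid row by row in increasing a, and left to right within a row: each cell's successors are then already labelled.
      b=0  b=1  b=2  b=3  b=4  b=5  b=6  b=7
a=0:    L    L    L    W    W    W    W    W
a=1:    L    L    L    W    W    W    W    W
a=2:    L    L    L    W    W    W    W    W
a=3:    L    L    L    W    W    W    W    W
a=4:    L    L    L    W    W    W    W    W
a=5:    W    W    W    L    L    L    W    W
a=6:    W    W    W    L    L    L    W    W
a=7:    W    W    W    L    L    L    W    W
Cells with no legal move (terminal, hence L): (0,0), (0,1), (0,2), (1,0), (1,1), (1,2), (2,0), (2,1), (2,2), (3,0), (3,1), (3,2), (4,0), (4,1), (4,2).
The remaining L cells, each justified by listing all of its moves:
(5,3): only reaches (0,3)(W), (5,0)(W), all W → L
(5,4): only reaches (0,4)(W), (5,1)(W), (5,0)(W), all W → L
(5,5): only reaches (0,5)(W), (5,2)(W), (5,1)(W), (5,0)(W), all W → L
(6,3): only reaches (1,3)(W), (6,0)(W), all W → L
(6,4): only reaches (1,4)(W), (6,1)(W), (6,0)(W), all W → L
(6,5): only reaches (1,5)(W), (6,2)(W), (6,1)(W), (6,0)(W), all W → L
(7,3): only reaches (2,3)(W), (7,0)(W), all W → L
(7,4): only reaches (2,4)(W), (7,1)(W), (7,0)(W), all W → L
(7,5): only reaches (2,5)(W), (7,2)(W), (7,1)(W), (7,0)(W), all W → L
Every other cell has at least one move into one of the L cells above, so it is W.
From (7,7), the L positions reachable in one move are: (7,4), (7,3). Any move reaching one of these is winning.

Move to (7,4).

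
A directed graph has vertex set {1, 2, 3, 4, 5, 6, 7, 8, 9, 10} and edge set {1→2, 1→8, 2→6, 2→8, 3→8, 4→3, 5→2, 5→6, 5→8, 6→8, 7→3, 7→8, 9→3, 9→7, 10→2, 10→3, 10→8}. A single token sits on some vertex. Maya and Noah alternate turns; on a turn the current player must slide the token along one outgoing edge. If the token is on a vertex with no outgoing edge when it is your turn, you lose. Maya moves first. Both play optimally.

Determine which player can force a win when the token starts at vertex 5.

Maya wins.

Compute win/loss labels from the base case upward. A position with no move is L. Any other position is W if it can reach an L in one move, else L.
Every edge goes from a vertex to one that appears earlier in the order 8, 6, 2, 5, 1, 3, 7, 9, 4, 10, so processing vertices in that order labels each vertex after all of its successors.
8: no outgoing edge → L
6: →8(L), so W
2: →8(L), so W
5: →8(L), so W
1: →8(L), so W
3: →8(L), so W
7: →8(L), so W
9: →7(W), 3(W) — all W, so L
4: →3(W) only, which is W, so L
10: →8(L), so W
From 5 Maya can move to 8, reaching an L position.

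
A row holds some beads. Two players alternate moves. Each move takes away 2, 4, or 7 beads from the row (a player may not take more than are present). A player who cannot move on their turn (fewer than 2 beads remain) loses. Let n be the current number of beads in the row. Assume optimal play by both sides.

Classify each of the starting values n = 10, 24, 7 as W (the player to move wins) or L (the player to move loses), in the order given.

10: W, 24: L, 7: W

Positions with no move are L. A position that does have a move is losing for the player to move precisely when every available move leads to a winning position for the opponent. Fill in the labels:
n=0: no move → L
n=1: no move → L
n=2: reaches L-position 0 → W
n=3: reaches L-position 1 → W
n=4: reaches L-position 0 → W
n=5: reaches L-position 1 → W
n=6: only reaches 4(W), 2(W), all W → L
n=7: reaches L-position 0 → W
n=8: reaches L-position 6 → W
n=9: only reaches 7(W), 5(W), 2(W), all W → L
n=10: reaches L-position 6 → W
n=11: reaches L-position 9 → W
n=12: only reaches 10(W), 8(W), 5(W), all W → L
n=13: reaches L-position 9 → W
n=14: reaches L-position 12 → W
n=15: only reaches 13(W), 11(W), 8(W), all W → L
n=16: reaches L-position 12 → W
n=17: reaches L-position 15 → W
n=18: only reaches 16(W), 14(W), 11(W), all W → L
n=19: reaches L-position 15 → W
n=20: reaches L-position 18 → W
n=21: only reaches 19(W), 17(W), 14(W), all W → L
n=22: reaches L-position 18 → W
n=23: reaches L-position 21 → W
n=24: only reaches 22(W), 20(W), 17(W), all W → L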